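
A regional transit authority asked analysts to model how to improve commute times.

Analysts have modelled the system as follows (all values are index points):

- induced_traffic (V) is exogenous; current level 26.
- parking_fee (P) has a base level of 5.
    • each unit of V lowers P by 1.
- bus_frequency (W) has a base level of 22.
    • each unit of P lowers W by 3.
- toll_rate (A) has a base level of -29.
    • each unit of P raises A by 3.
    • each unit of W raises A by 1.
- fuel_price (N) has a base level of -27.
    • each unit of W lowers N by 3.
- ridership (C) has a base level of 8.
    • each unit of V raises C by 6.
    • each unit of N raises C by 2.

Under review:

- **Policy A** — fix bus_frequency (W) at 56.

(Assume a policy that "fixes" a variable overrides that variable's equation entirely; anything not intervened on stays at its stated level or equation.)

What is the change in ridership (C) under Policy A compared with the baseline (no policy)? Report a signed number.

Baseline:
  V = 26
  P = 5 − 26 = -21
  W = 22 − 3·(-21) = 85
  N = -27 − 3·85 = -282
  C = 8 + 6·26 + 2·(-282) = -400
Policy A (W := 56):
  V = 26
  P = 5 − 26 = -21
  W = 56
  N = -27 − 3·56 = -195
  C = 8 + 6·26 + 2·(-195) = -226
Change in C: -226 − (-400) = 174

174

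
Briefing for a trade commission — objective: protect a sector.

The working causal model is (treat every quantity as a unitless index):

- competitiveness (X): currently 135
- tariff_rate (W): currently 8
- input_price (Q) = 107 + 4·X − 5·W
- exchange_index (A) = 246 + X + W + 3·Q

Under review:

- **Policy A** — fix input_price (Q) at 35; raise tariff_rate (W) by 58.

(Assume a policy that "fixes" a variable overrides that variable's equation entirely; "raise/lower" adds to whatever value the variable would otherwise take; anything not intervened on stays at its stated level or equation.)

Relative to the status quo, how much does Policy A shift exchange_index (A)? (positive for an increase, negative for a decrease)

Baseline:
  X = 135
  W = 8
  Q = 107 + 4·135 − 5·8 = 607
  A = 246 + 135 + 8 + 3·607 = 2210
Policy A (Q := 35, W + 58):
  X = 135
  W = 8 + 58 = 66
  Q = 35
  A = 246 + 135 + 66 + 3·35 = 552
Change in A: 552 − 2210 = -1658

-1658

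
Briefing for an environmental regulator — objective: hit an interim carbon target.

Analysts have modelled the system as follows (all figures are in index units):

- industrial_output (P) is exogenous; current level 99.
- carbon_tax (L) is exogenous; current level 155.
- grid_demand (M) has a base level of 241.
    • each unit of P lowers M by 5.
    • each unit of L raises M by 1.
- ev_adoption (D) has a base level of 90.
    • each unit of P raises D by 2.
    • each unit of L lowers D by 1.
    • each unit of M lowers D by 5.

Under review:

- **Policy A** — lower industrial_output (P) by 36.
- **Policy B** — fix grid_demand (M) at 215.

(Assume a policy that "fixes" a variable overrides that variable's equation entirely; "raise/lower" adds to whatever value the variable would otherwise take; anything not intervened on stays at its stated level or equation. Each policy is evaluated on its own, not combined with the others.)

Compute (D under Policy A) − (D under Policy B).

598

Policy A (P − 36):
  P = 99 − 36 = 63
  L = 155
  M = 241 − 5·63 + 155 = 81
  D = 90 + 2·63 − 155 − 5·81 = -344
Policy B (M := 215):
  P = 99
  L = 155
  M = 215
  D = 90 + 2·99 − 155 − 5·215 = -942
D: -344 − (-942) = 598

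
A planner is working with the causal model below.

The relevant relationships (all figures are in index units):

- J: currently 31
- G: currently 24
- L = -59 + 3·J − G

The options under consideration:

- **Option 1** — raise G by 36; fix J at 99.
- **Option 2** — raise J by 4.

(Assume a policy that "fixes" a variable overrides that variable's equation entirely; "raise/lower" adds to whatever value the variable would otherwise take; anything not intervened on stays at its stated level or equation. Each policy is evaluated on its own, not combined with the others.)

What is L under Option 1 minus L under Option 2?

156

Option 1 (G + 36, J := 99):
  J = 99
  G = 24 + 36 = 60
  L = -59 + 3·99 − 60 = 178
Option 2 (J + 4):
  J = 31 + 4 = 35
  G = 24
  L = -59 + 3·35 − 24 = 22
L: 178 − 22 = 156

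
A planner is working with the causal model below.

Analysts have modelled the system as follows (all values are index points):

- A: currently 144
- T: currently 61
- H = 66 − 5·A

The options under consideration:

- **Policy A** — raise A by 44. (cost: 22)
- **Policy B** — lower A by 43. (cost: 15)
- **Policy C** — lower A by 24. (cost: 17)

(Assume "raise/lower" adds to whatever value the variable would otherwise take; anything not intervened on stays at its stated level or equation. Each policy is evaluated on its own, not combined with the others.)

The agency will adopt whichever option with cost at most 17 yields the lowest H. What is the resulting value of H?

Policy B (A − 43):
  A = 144 − 43 = 101
  H = 66 − 5·101 = -439
Policy C (A − 24):
  A = 144 − 24 = 120
  H = 66 − 5·120 = -534
Comparing — Policy B: H=-439, Policy C: H=-534. Lowest is -534 (Policy C).

-534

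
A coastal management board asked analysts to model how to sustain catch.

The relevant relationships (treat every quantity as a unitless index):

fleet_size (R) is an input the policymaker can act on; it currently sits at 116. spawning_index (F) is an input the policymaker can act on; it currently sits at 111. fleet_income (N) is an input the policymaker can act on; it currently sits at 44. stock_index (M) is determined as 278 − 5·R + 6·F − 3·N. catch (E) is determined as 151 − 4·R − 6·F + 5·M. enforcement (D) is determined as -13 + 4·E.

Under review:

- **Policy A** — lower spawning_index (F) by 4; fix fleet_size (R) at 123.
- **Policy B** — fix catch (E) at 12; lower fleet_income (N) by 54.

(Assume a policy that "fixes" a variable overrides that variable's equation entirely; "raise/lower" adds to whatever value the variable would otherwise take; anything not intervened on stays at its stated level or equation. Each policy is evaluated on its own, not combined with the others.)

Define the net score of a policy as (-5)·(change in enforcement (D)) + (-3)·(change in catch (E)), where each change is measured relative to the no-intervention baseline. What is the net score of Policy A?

6877

Baseline:
  R = 116
  F = 111
  N = 44
  M = 278 − 5·116 + 6·111 − 3·44 = 232
  E = 151 − 4·116 − 6·111 + 5·232 = 181
  D = -13 + 4·181 = 711
Policy A (F − 4, R := 123):
  R = 123
  F = 111 − 4 = 107
  N = 44
  M = 278 − 5·123 + 6·107 − 3·44 = 173
  E = 151 − 4·123 − 6·107 + 5·173 = -118
  D = -13 + 4·(-118) = -485
ΔD = -485 − 711 = -1196; ΔE = -118 − 181 = -299
Score = (-5)·(-1196) + (-3)·(-299) = 6877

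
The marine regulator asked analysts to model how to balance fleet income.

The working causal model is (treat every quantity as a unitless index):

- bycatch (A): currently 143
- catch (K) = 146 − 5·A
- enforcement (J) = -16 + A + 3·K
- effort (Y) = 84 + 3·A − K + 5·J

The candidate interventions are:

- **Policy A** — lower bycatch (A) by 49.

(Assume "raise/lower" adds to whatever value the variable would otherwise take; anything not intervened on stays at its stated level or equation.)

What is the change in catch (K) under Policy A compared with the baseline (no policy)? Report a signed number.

245

Baseline:
  A = 143
  K = 146 − 5·143 = -569
Policy A (A − 49):
  A = 143 − 49 = 94
  K = 146 − 5·94 = -324
Change in K: -324 − (-569) = 245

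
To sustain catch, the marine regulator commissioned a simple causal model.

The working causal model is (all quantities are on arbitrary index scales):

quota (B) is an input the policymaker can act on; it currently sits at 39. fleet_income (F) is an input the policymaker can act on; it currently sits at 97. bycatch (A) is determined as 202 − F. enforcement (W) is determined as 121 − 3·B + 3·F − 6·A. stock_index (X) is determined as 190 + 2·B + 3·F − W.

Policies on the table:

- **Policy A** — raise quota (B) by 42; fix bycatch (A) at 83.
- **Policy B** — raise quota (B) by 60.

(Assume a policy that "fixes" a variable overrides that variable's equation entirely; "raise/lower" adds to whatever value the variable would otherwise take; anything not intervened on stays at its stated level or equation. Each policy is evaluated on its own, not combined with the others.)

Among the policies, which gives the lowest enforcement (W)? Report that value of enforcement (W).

Policy A (B + 42, A := 83):
  B = 39 + 42 = 81
  F = 97
  A = 83
  W = 121 − 3·81 + 3·97 − 6·83 = -329
Policy B (B + 60):
  B = 39 + 60 = 99
  F = 97
  A = 202 − 97 = 105
  W = 121 − 3·99 + 3·97 − 6·105 = -515
Comparing — Policy A: W=-329, Policy B: W=-515. Lowest is -515 (Policy B).

-515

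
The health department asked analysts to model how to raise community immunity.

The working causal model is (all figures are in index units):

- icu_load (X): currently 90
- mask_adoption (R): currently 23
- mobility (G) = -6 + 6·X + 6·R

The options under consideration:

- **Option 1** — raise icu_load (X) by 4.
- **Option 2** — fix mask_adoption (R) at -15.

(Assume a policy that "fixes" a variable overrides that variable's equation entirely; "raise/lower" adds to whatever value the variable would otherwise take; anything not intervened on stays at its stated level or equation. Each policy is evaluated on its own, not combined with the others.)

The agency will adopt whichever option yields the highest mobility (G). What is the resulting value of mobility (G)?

696

Option 1 (X + 4):
  X = 90 + 4 = 94
  R = 23
  G = -6 + 6·94 + 6·23 = 696
Option 2 (R := -15):
  X = 90
  R = -15
  G = -6 + 6·90 + 6·(-15) = 444
Comparing — Option 1: G=696, Option 2: G=444. Highest is 696 (Option 1).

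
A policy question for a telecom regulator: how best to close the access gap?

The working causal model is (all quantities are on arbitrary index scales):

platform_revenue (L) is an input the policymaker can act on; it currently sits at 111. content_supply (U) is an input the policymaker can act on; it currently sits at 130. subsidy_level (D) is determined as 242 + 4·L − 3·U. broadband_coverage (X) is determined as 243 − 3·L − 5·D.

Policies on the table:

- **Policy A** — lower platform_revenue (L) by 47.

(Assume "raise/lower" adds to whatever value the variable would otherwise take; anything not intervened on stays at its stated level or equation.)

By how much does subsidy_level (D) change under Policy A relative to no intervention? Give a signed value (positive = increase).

Baseline:
  L = 111
  U = 130
  D = 242 + 4·111 − 3·130 = 296
Policy A (L − 47):
  L = 111 − 47 = 64
  U = 130
  D = 242 + 4·64 − 3·130 = 108
Change in D: 108 − 296 = -188

-188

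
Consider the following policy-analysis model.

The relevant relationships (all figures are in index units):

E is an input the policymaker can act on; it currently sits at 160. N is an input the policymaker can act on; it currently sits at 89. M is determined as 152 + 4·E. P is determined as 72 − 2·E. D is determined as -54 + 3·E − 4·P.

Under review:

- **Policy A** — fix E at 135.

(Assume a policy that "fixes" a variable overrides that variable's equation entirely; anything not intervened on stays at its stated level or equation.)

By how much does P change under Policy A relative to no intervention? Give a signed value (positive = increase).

Baseline:
  E = 160
  P = 72 − 2·160 = -248
Policy A (E := 135):
  E = 135
  P = 72 − 2·135 = -198
Change in P: -198 − (-248) = 50

50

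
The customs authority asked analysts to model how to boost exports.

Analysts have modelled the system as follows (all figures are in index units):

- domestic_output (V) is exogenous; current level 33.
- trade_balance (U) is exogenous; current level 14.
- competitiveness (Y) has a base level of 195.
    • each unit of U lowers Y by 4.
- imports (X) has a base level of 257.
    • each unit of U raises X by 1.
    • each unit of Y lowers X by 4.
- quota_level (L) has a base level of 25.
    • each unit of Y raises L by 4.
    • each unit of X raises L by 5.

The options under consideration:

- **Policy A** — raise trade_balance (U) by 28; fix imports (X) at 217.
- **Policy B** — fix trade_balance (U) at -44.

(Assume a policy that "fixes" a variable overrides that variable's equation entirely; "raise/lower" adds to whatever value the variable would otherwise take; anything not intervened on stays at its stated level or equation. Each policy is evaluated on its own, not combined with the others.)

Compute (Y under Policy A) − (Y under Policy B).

Policy A (U + 28, X := 217):
  U = 14 + 28 = 42
  Y = 195 − 4·42 = 27
Policy B (U := -44):
  U = -44
  Y = 195 − 4·(-44) = 371
Y: 27 − 371 = -344

-344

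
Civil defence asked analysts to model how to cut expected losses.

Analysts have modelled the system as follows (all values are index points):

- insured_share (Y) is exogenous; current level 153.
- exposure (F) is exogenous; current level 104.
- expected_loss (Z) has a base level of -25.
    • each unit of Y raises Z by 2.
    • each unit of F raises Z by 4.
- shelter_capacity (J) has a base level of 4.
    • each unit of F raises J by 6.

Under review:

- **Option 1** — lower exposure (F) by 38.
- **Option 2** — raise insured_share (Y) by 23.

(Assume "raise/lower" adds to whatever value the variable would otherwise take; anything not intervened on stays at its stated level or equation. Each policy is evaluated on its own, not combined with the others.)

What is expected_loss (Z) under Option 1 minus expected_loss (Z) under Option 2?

-198

Option 1 (F − 38):
  Y = 153
  F = 104 − 38 = 66
  Z = -25 + 2·153 + 4·66 = 545
Option 2 (Y + 23):
  Y = 153 + 23 = 176
  F = 104
  Z = -25 + 2·176 + 4·104 = 743
Z: 545 − 743 = -198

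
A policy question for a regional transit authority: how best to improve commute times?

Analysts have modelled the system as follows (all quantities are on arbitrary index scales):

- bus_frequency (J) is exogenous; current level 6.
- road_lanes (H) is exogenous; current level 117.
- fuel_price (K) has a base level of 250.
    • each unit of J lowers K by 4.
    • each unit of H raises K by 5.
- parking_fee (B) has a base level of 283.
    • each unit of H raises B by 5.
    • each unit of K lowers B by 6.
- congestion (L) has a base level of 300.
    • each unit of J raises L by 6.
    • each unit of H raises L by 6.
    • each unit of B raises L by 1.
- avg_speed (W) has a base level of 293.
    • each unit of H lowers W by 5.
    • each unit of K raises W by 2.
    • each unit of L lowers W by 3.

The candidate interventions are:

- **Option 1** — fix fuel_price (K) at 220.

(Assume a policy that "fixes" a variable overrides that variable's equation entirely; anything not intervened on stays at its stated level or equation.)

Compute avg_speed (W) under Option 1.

-1610

Option 1 (K := 220):
  J = 6
  H = 117
  K = 220
  B = 283 + 5·117 − 6·220 = -452
  L = 300 + 6·6 + 6·117 + (-452) = 586
  W = 293 − 5·117 + 2·220 − 3·586 = -1610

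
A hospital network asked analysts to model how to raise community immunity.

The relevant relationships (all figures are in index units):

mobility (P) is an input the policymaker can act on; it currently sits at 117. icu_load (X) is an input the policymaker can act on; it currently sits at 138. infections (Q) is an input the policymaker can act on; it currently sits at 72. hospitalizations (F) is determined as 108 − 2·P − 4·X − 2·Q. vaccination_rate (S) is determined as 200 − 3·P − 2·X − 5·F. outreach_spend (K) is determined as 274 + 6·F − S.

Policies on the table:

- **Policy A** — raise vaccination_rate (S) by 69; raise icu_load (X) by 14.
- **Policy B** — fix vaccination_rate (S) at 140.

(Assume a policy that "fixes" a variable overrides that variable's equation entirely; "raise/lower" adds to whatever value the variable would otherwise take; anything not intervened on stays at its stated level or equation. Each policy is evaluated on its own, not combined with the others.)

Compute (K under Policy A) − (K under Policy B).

Policy A (S + 69, X + 14):
  P = 117
  X = 138 + 14 = 152
  Q = 72
  F = 108 − 2·117 − 4·152 − 2·72 = -878
  S = 200 − 3·117 − 2·152 − 5·(-878) (+69 from intervention) = 4004
  K = 274 + 6·(-878) − 4004 = -8998
Policy B (S := 140):
  P = 117
  X = 138
  Q = 72
  F = 108 − 2·117 − 4·138 − 2·72 = -822
  S = 140
  K = 274 + 6·(-822) − 140 = -4798
K: -8998 − (-4798) = -4200

-4200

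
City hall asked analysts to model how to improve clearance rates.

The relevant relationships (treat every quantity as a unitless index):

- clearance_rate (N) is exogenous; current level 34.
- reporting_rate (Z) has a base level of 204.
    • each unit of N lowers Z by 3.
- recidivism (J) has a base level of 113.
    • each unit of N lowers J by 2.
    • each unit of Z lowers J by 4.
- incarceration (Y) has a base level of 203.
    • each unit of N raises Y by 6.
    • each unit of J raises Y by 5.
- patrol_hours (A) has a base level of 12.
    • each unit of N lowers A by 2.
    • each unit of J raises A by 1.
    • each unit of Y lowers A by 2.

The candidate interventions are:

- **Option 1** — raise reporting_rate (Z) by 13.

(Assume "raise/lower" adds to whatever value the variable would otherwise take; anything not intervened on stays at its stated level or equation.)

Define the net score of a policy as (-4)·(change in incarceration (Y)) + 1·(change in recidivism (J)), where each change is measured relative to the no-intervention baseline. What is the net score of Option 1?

988

Baseline:
  N = 34
  Z = 204 − 3·34 = 102
  J = 113 − 2·34 − 4·102 = -363
  Y = 203 + 6·34 + 5·(-363) = -1408
Option 1 (Z + 13):
  N = 34
  Z = 204 − 3·34 (+13 from intervention) = 115
  J = 113 − 2·34 − 4·115 = -415
  Y = 203 + 6·34 + 5·(-415) = -1668
ΔY = -1668 − (-1408) = -260; ΔJ = -415 − (-363) = -52
Score = (-4)·(-260) + 1·(-52) = 988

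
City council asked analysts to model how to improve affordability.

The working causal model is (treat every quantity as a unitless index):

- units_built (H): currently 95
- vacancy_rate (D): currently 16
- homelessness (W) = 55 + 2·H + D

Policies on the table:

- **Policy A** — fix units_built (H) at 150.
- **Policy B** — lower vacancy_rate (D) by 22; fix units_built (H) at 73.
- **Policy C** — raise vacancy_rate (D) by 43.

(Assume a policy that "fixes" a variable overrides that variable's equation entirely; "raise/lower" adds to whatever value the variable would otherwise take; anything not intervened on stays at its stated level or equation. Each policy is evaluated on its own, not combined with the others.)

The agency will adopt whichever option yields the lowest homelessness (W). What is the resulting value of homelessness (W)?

195

Policy A (H := 150):
  H = 150
  D = 16
  W = 55 + 2·150 + 16 = 371
Policy B (D − 22, H := 73):
  H = 73
  D = 16 − 22 = -6
  W = 55 + 2·73 + (-6) = 195
Policy C (D + 43):
  H = 95
  D = 16 + 43 = 59
  W = 55 + 2·95 + 59 = 304
Comparing — Policy A: W=371, Policy B: W=195, Policy C: W=304. Lowest is 195 (Policy B).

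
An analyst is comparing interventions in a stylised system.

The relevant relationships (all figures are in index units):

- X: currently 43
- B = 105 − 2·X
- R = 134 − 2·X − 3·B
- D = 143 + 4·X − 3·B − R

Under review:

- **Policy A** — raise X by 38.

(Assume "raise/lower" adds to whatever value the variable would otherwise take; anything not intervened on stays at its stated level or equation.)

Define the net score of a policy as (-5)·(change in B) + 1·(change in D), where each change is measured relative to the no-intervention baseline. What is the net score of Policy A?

608

Baseline:
  X = 43
  B = 105 − 2·43 = 19
  R = 134 − 2·43 − 3·19 = -9
  D = 143 + 4·43 − 3·19 − (-9) = 267
Policy A (X + 38):
  X = 43 + 38 = 81
  B = 105 − 2·81 = -57
  R = 134 − 2·81 − 3·(-57) = 143
  D = 143 + 4·81 − 3·(-57) − 143 = 495
ΔB = -57 − 19 = -76; ΔD = 495 − 267 = 228
Score = (-5)·(-76) + 1·228 = 608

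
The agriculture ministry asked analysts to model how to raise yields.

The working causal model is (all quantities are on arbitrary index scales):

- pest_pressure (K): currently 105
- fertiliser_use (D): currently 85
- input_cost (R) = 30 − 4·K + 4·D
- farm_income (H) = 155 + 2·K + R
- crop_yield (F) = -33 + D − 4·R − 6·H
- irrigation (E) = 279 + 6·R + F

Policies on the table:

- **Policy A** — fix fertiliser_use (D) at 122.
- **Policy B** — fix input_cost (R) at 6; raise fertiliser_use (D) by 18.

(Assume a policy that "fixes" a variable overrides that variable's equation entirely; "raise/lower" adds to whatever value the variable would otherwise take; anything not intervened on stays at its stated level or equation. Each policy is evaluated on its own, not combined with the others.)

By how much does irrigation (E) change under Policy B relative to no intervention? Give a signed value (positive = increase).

-206

Baseline:
  K = 105
  D = 85
  R = 30 − 4·105 + 4·85 = -50
  H = 155 + 2·105 + (-50) = 315
  F = -33 + 85 − 4·(-50) − 6·315 = -1638
  E = 279 + 6·(-50) + (-1638) = -1659
Policy B (R := 6, D + 18):
  K = 105
  D = 85 + 18 = 103
  R = 6
  H = 155 + 2·105 + 6 = 371
  F = -33 + 103 − 4·6 − 6·371 = -2180
  E = 279 + 6·6 + (-2180) = -1865
Change in E: -1865 − (-1659) = -206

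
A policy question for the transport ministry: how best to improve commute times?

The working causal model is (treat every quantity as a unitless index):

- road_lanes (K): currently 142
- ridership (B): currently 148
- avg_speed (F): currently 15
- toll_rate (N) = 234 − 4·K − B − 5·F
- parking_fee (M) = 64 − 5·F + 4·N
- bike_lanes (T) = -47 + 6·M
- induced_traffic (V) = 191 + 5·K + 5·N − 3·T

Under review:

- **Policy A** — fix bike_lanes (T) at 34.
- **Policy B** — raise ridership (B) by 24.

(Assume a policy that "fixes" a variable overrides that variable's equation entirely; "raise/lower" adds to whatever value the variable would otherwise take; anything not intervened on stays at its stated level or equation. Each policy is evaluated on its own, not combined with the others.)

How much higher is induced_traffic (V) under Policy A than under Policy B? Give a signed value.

-42153

Policy A (T := 34):
  K = 142
  B = 148
  F = 15
  N = 234 − 4·142 − 148 − 5·15 = -557
  M = 64 − 5·15 + 4·(-557) = -2239
  T = 34
  V = 191 + 5·142 + 5·(-557) − 3·34 = -1986
Policy B (B + 24):
  K = 142
  B = 148 + 24 = 172
  F = 15
  N = 234 − 4·142 − 172 − 5·15 = -581
  M = 64 − 5·15 + 4·(-581) = -2335
  T = -47 + 6·(-2335) = -14057
  V = 191 + 5·142 + 5·(-581) − 3·(-14057) = 40167
V: -1986 − 40167 = -42153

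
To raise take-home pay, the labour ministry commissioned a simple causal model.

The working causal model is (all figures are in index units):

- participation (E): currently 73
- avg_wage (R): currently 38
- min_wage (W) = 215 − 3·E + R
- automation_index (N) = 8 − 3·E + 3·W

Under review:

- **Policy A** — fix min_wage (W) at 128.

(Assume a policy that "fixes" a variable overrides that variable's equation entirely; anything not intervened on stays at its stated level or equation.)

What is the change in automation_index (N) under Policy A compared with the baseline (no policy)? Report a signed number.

282

Baseline:
  E = 73
  R = 38
  W = 215 − 3·73 + 38 = 34
  N = 8 − 3·73 + 3·34 = -109
Policy A (W := 128):
  E = 73
  R = 38
  W = 128
  N = 8 − 3·73 + 3·128 = 173
Change in N: 173 − (-109) = 282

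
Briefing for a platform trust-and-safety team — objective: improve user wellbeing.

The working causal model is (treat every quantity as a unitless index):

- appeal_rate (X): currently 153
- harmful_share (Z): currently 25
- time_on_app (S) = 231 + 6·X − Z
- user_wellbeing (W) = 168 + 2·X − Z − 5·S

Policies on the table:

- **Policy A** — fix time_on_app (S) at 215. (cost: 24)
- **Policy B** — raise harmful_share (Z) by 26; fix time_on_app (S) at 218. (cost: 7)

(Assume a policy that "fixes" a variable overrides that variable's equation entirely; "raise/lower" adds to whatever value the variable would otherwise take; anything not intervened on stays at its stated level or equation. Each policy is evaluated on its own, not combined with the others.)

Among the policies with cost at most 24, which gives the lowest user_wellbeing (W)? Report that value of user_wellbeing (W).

-667

Policy A (S := 215):
  X = 153
  Z = 25
  S = 215
  W = 168 + 2·153 − 25 − 5·215 = -626
Policy B (Z + 26, S := 218):
  X = 153
  Z = 25 + 26 = 51
  S = 218
  W = 168 + 2·153 − 51 − 5·218 = -667
Comparing — Policy A: W=-626, Policy B: W=-667. Lowest is -667 (Policy B).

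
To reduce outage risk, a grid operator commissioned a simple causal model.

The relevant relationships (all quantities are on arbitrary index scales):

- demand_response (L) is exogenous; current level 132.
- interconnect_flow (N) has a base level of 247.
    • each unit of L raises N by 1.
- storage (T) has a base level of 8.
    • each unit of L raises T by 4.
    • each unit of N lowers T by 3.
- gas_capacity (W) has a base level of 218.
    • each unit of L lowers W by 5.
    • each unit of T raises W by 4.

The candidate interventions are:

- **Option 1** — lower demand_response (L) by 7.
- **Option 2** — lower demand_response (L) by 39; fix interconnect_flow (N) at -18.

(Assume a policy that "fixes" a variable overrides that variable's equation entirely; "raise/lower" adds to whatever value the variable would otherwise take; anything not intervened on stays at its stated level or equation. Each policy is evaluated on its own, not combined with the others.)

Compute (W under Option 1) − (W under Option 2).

-4328

Option 1 (L − 7):
  L = 132 − 7 = 125
  N = 247 + 125 = 372
  T = 8 + 4·125 − 3·372 = -608
  W = 218 − 5·125 + 4·(-608) = -2839
Option 2 (L − 39, N := -18):
  L = 132 − 39 = 93
  N = -18
  T = 8 + 4·93 − 3·(-18) = 434
  W = 218 − 5·93 + 4·434 = 1489
W: -2839 − 1489 = -4328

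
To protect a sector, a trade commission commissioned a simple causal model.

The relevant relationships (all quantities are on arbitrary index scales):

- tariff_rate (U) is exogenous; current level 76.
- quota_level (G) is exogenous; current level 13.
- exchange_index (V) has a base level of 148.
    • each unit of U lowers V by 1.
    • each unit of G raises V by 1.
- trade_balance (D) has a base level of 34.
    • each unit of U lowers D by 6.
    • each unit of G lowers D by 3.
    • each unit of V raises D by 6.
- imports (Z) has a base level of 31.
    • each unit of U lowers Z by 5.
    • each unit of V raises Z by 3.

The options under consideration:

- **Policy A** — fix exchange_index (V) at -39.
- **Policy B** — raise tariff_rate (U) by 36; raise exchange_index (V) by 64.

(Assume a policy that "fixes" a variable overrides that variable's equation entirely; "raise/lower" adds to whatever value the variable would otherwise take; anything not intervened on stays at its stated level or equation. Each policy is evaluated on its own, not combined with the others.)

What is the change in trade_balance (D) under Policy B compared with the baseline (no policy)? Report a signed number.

-48

Baseline:
  U = 76
  G = 13
  V = 148 − 76 + 13 = 85
  D = 34 − 6·76 − 3·13 + 6·85 = 49
Policy B (U + 36, V + 64):
  U = 76 + 36 = 112
  G = 13
  V = 148 − 112 + 13 (+64 from intervention) = 113
  D = 34 − 6·112 − 3·13 + 6·113 = 1
Change in D: 1 − 49 = -48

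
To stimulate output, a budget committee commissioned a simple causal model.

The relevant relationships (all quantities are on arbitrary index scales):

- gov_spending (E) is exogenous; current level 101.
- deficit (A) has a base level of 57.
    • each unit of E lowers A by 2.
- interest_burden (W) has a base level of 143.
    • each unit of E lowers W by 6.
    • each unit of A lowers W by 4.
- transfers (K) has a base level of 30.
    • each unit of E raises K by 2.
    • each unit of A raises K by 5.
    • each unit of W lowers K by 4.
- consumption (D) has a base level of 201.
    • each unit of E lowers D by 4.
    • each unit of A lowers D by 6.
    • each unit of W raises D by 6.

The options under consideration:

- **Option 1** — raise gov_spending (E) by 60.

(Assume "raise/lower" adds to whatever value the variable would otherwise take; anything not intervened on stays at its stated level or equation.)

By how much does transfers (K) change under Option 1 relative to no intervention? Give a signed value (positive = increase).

Baseline:
  E = 101
  A = 57 − 2·101 = -145
  W = 143 − 6·101 − 4·(-145) = 117
  K = 30 + 2·101 + 5·(-145) − 4·117 = -961
Option 1 (E + 60):
  E = 101 + 60 = 161
  A = 57 − 2·161 = -265
  W = 143 − 6·161 − 4·(-265) = 237
  K = 30 + 2·161 + 5·(-265) − 4·237 = -1921
Change in K: -1921 − (-961) = -960

-960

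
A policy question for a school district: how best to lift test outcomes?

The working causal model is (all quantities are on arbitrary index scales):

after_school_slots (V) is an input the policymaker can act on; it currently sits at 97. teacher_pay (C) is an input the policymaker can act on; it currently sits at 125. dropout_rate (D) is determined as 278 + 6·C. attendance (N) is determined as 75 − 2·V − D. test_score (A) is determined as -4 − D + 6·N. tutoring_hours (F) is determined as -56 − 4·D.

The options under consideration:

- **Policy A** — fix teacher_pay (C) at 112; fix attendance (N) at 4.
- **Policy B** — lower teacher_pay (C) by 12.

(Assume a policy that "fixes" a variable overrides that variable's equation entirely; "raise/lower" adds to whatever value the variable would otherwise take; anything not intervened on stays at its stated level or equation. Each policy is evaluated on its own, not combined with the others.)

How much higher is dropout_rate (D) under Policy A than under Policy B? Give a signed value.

Policy A (C := 112, N := 4):
  C = 112
  D = 278 + 6·112 = 950
Policy B (C − 12):
  C = 125 − 12 = 113
  D = 278 + 6·113 = 956
D: 950 − 956 = -6

-6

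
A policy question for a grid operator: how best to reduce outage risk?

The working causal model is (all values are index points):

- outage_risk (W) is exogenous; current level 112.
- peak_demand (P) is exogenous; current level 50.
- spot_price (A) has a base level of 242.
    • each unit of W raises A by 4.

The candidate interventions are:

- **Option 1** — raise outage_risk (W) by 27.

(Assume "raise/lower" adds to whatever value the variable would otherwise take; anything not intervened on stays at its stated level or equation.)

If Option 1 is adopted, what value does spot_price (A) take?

798

Option 1 (W + 27):
  W = 112 + 27 = 139
  A = 242 + 4·139 = 798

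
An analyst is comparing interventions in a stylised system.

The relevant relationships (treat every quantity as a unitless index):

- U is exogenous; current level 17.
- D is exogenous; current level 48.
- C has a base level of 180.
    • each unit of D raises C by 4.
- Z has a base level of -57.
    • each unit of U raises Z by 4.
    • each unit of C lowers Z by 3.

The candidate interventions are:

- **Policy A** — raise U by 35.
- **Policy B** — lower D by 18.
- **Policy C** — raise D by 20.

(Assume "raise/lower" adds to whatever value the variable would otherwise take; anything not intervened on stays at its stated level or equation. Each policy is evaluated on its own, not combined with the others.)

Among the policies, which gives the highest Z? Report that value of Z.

-889

Policy A (U + 35):
  U = 17 + 35 = 52
  D = 48
  C = 180 + 4·48 = 372
  Z = -57 + 4·52 − 3·372 = -965
Policy B (D − 18):
  U = 17
  D = 48 − 18 = 30
  C = 180 + 4·30 = 300
  Z = -57 + 4·17 − 3·300 = -889
Policy C (D + 20):
  U = 17
  D = 48 + 20 = 68
  C = 180 + 4·68 = 452
  Z = -57 + 4·17 − 3·452 = -1345
Comparing — Policy A: Z=-965, Policy B: Z=-889, Policy C: Z=-1345. Highest is -889 (Policy B).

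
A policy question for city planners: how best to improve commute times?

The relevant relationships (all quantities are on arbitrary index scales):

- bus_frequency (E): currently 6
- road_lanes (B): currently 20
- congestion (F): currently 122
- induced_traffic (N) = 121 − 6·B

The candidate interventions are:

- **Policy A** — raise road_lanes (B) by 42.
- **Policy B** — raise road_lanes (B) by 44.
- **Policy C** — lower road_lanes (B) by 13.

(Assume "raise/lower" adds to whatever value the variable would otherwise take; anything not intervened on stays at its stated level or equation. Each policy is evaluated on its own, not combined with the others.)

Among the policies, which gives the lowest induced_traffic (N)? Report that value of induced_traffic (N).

Policy A (B + 42):
  B = 20 + 42 = 62
  N = 121 − 6·62 = -251
Policy B (B + 44):
  B = 20 + 44 = 64
  N = 121 − 6·64 = -263
Policy C (B − 13):
  B = 20 − 13 = 7
  N = 121 − 6·7 = 79
Comparing — Policy A: N=-251, Policy B: N=-263, Policy C: N=79. Lowest is -263 (Policy B).

-263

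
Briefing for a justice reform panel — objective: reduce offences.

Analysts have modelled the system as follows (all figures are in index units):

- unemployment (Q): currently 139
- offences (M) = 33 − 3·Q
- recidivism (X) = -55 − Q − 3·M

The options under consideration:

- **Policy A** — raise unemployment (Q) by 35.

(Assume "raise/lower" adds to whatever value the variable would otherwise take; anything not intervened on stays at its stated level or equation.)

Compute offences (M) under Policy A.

Policy A (Q + 35):
  Q = 139 + 35 = 174
  M = 33 − 3·174 = -489

-489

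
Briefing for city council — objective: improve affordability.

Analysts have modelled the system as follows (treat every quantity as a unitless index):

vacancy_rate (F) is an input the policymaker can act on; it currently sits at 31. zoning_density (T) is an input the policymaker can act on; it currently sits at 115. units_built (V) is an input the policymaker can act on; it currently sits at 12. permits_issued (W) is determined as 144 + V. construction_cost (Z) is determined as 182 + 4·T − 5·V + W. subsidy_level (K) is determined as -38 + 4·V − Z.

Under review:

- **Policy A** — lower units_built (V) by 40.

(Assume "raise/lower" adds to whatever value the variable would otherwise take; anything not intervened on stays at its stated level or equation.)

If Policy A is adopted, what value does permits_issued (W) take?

116

Policy A (V − 40):
  V = 12 − 40 = -28
  W = 144 + (-28) = 116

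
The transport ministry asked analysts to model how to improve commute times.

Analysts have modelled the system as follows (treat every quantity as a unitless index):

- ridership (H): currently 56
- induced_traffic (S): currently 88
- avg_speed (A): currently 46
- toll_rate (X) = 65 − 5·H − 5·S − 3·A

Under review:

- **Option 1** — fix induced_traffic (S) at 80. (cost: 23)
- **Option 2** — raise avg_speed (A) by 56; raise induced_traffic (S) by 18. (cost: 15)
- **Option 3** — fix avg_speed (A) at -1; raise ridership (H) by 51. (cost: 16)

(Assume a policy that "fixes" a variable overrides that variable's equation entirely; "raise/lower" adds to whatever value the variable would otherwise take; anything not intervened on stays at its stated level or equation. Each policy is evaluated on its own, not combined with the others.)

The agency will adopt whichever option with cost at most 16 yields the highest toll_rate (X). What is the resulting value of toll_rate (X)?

-907

Option 2 (A + 56, S + 18):
  H = 56
  S = 88 + 18 = 106
  A = 46 + 56 = 102
  X = 65 − 5·56 − 5·106 − 3·102 = -1051
Option 3 (A := -1, H + 51):
  H = 56 + 51 = 107
  S = 88
  A = -1
  X = 65 − 5·107 − 5·88 − 3·(-1) = -907
Comparing — Option 2: X=-1051, Option 3: X=-907. Highest is -907 (Option 3).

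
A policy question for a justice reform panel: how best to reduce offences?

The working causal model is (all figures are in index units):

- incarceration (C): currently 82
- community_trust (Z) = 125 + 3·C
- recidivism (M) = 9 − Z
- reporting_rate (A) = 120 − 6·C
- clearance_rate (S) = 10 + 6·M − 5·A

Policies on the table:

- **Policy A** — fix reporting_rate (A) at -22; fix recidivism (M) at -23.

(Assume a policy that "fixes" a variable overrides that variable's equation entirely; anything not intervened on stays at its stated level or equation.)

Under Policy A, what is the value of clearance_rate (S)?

Policy A (A := -22, M := -23):
  C = 82
  Z = 125 + 3·82 = 371
  M = -23
  A = -22
  S = 10 + 6·(-23) − 5·(-22) = -18

-18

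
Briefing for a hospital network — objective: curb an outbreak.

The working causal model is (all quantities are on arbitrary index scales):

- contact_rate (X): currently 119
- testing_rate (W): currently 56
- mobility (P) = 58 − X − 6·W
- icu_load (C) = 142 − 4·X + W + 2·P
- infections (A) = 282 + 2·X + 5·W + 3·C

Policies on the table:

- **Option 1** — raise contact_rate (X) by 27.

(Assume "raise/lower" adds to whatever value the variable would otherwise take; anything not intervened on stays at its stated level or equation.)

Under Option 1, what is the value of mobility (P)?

Option 1 (X + 27):
  X = 119 + 27 = 146
  W = 56
  P = 58 − 146 − 6·56 = -424

-424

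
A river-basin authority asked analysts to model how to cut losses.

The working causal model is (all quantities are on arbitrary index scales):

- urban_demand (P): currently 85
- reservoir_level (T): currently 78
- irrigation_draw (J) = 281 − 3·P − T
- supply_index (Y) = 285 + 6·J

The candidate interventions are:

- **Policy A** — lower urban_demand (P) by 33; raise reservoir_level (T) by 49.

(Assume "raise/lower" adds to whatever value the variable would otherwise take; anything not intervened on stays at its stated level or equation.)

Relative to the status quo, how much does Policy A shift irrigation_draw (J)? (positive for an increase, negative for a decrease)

Baseline:
  P = 85
  T = 78
  J = 281 − 3·85 − 78 = -52
Policy A (P − 33, T + 49):
  P = 85 − 33 = 52
  T = 78 + 49 = 127
  J = 281 − 3·52 − 127 = -2
Change in J: -2 − (-52) = 50

50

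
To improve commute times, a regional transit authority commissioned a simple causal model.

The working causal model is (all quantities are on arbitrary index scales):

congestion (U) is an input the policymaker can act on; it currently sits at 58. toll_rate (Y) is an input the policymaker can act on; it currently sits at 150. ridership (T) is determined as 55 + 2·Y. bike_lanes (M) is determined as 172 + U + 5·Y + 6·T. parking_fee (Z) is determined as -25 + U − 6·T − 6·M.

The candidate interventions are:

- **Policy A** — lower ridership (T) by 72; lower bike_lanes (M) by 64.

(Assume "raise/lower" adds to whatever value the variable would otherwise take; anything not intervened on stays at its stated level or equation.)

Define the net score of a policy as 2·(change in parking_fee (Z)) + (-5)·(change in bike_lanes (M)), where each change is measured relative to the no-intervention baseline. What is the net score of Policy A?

9296

Baseline:
  U = 58
  Y = 150
  T = 55 + 2·150 = 355
  M = 172 + 58 + 5·150 + 6·355 = 3110
  Z = -25 + 58 − 6·355 − 6·3110 = -20757
Policy A (T − 72, M − 64):
  U = 58
  Y = 150
  T = 55 + 2·150 (−72 from intervention) = 283
  M = 172 + 58 + 5·150 + 6·283 (−64 from intervention) = 2614
  Z = -25 + 58 − 6·283 − 6·2614 = -17349
ΔZ = -17349 − (-20757) = 3408; ΔM = 2614 − 3110 = -496
Score = 2·3408 + (-5)·(-496) = 9296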